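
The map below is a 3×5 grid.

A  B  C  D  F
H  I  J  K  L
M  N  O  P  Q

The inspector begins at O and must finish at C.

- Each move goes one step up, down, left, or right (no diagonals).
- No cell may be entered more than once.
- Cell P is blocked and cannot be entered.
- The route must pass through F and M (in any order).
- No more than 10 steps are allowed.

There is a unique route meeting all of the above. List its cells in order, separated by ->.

Any route must reach F and M and still end at C within 10 moves, so the order of the required stops is forced.
Route from O: left 2 to M, up 1 to H, right 4 to L, up 1 to F, left 2 to C — 10 moves in all.
Check: all required cells visited; 10 ≤ 10 moves.

O -> N -> M -> H -> I -> J -> K -> L -> F -> D -> C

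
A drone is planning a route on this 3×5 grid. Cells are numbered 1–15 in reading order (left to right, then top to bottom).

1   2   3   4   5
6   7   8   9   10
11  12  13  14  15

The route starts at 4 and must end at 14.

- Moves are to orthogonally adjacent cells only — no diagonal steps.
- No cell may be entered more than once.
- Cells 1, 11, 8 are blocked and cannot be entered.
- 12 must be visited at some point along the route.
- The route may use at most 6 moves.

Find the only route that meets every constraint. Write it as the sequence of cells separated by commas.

The 6-move cap with required stops at 12 leaves no slack for detours.
Route from 4: 2× left (reaching 2), 2× down (reaching 12), 2× right (reaching 14) — 6 moves in all.
Check: all required cells visited; 6 ≤ 6 moves.

4, 3, 2, 7, 12, 13, 14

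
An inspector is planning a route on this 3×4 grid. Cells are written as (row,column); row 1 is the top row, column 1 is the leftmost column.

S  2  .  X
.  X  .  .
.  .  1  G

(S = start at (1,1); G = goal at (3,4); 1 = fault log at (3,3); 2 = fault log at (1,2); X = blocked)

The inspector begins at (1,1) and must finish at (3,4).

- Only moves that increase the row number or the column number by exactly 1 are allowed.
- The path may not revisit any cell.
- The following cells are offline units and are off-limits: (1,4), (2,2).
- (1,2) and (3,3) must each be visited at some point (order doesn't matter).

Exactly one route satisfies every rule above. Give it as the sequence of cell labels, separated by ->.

(1,1) -> (1,2) -> (1,3) -> (2,3) -> (3,3) -> (3,4)

Moves only go right or down, so the column and row indices never decrease.
Route from (1,1): 2× right (reaching (1,3)), 2× down (reaching (3,3)), right to (3,4) — 5 moves in all.
Check: all required cells visited.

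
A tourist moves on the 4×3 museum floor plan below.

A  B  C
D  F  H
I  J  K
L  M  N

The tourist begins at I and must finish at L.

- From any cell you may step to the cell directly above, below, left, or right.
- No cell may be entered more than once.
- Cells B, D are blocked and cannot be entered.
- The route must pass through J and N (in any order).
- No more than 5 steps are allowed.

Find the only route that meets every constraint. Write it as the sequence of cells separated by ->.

I -> J -> K -> N -> M -> L

The budget equals the shortest possible length, so every move has to be on a shortest route through the required cells.
Route from I: 2× right (reaching K), down to N, 2× left (reaching L) — 5 moves in all.
Check: all required cells visited; 5 ≤ 5 moves.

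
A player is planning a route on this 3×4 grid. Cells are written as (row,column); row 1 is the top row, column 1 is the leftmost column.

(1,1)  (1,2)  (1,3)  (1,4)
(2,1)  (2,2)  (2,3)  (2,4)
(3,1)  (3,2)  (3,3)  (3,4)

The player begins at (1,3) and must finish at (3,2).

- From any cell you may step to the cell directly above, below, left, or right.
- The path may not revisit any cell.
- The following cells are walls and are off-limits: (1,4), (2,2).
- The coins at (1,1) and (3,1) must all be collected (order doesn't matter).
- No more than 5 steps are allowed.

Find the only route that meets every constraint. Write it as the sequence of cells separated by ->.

(1,3) -> (1,2) -> (1,1) -> (2,1) -> (3,1) -> (3,2)

The 5-move cap with required stops at (1,1), (3,1) leaves no slack for detours.
Route from (1,3): left 2 to (1,1), down 2 to (3,1), right 1 to (3,2) — 5 moves in all.
Check: all required cells visited; 5 ≤ 5 moves.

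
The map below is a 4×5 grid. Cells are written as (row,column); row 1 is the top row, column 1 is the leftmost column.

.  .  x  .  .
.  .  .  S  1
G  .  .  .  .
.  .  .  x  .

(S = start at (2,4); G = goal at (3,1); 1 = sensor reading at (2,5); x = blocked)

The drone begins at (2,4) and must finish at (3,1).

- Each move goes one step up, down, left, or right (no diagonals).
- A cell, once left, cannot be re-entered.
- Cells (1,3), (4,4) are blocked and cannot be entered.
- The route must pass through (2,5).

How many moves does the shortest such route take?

6

Any route passes through (2,5) somewhere between (2,4) and (3,1). Summing Manhattan distances along the two legs ((2,4) → (2,5) → (3,1)) gives a lower bound of 1 + 5 = 6 moves.
A route of 6 moves achieves this: (2,4) → (2,5) → (3,5) → (3,4) → (3,3) → (3,2) → (3,1).
Since 6 matches the lower bound, it is optimal.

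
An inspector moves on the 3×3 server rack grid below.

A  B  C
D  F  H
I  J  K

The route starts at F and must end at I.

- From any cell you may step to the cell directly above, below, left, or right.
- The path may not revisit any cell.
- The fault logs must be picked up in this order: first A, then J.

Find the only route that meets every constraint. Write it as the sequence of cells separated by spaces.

F D A B C H K J I

The waypoints must appear in the order A, J, with no cell reused.
Route from F: left to D, up to A, 2× right (reaching C), 2× down (reaching K), 2× left (reaching I) — 8 moves in all.
Check: order respected (A at step 2, J at step 7).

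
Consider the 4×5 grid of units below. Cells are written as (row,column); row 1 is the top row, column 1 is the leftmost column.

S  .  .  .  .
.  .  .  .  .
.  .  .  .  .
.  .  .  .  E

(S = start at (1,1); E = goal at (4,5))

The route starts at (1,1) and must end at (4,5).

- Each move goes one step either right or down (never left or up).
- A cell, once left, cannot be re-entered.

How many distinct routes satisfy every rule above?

A right/down-only route from (1,1) to (4,5) makes exactly 3 down-moves and 4 right-moves in some order.
With no other constraints that would be C(7,3) = 35 routes.
That gives 35 routes.

35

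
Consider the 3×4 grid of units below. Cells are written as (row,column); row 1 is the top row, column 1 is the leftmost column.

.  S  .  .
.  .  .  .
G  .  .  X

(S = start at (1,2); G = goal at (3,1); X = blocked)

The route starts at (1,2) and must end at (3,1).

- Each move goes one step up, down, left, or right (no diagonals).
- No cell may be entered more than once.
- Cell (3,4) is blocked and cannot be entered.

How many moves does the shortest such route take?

3

The Manhattan distance from (1,2) to (3,1) is |1−3| + |2−1| = 3, so at least 3 moves are needed.
A route of 3 moves achieves this: (1,2) → (2,2) → (3,2) → (3,1).
Since 3 matches the lower bound, it is optimal.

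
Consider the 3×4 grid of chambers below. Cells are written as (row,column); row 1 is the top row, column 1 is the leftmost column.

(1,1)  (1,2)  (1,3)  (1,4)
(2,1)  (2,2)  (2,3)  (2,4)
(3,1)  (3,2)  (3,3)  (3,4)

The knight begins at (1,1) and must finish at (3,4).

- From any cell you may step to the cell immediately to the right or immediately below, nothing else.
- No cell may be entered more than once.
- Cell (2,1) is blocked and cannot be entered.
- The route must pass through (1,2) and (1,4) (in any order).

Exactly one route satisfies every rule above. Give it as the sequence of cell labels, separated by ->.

Moves only go right or down, so the column and row indices never decrease.
Route from (1,1): right 3 to (1,4), down 2 to (3,4) — 5 moves in all.
Check: all required cells visited.

(1,1) -> (1,2) -> (1,3) -> (1,4) -> (2,4) -> (3,4)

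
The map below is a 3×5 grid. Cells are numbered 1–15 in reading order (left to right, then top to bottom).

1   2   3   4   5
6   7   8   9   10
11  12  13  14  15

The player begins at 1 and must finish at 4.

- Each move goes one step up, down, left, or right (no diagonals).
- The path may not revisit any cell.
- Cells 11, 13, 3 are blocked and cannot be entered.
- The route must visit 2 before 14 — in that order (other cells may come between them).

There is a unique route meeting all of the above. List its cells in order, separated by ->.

1 -> 2 -> 7 -> 8 -> 9 -> 14 -> 15 -> 10 -> 5 -> 4

The waypoints must appear in the order 2, 14, with no cell reused.
Route from 1: right 1 to 2, down 1 to 7, right 2 to 9, down 1 to 14, right 1 to 15, up 2 to 5, left 1 to 4 — 9 moves in all.
Check: order respected (2 at step 1, 14 at step 5).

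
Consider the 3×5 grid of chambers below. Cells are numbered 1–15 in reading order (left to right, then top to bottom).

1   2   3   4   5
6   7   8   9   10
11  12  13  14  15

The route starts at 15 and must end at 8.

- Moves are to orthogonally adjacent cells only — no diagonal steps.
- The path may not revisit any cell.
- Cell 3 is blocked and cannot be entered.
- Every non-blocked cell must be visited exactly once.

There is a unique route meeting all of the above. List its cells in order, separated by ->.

15 -> 10 -> 5 -> 4 -> 9 -> 14 -> 13 -> 12 -> 11 -> 6 -> 1 -> 2 -> 7 -> 8

Need to visit all 14 open cells exactly once, starting at 15 and ending at 8.
Cell 5 has only two open neighbours (10 and 4), so the path must pass straight through it: one of those is the cell it's entered from and the other is where it exits.
Route from 15: 2× up (reaching 5), left to 4, 2× down (reaching 14), 3× left (reaching 11), 2× up (reaching 1), right to 2, down to 7, right to 8 — 13 moves in all.
Check: all 14 open cells covered.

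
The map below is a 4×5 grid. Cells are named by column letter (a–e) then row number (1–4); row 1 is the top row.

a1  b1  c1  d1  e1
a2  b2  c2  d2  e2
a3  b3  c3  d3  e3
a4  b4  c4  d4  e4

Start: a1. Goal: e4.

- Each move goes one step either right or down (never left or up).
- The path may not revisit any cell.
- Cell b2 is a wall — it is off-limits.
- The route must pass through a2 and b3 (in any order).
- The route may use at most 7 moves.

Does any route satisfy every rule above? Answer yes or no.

yes

One route that works: a1 → a2 → a3 → b3 → b4 → c4 → d4 → e4.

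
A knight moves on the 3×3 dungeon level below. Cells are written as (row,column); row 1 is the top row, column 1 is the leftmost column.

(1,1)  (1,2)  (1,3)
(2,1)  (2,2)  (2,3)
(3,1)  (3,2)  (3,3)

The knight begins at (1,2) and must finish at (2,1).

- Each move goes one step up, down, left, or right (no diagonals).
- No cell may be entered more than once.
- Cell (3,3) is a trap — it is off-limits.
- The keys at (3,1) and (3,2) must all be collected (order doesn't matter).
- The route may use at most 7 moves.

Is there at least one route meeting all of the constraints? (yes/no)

yes

One route that works: (1,2) → (2,2) → (3,2) → (3,1) → (2,1).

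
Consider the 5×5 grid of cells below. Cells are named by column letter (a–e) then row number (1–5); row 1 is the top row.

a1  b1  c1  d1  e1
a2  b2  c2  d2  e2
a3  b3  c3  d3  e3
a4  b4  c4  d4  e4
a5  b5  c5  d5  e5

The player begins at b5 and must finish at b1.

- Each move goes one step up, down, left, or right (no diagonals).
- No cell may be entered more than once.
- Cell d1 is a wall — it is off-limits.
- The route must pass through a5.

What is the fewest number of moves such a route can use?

6

Any route passes through a5 somewhere between b5 and b1. Summing Manhattan distances along the two legs (b5 → a5 → b1) gives a lower bound of 1 + 5 = 6 moves.
A route of 6 moves achieves this: b5 → a5 → a4 → a3 → a2 → a1 → b1.
Since 6 matches the lower bound, it is optimal.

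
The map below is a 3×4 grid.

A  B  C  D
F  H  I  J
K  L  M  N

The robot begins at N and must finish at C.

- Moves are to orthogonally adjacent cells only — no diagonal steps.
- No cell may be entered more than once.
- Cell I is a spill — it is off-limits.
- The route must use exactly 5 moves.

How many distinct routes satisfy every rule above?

1

Need simple routes of exactly 5 moves from N to C (Manhattan distance 3, so 1 moves are spent on a detour and 1 undoing it).
Enumerating: N M L H B C.
That gives 1 route.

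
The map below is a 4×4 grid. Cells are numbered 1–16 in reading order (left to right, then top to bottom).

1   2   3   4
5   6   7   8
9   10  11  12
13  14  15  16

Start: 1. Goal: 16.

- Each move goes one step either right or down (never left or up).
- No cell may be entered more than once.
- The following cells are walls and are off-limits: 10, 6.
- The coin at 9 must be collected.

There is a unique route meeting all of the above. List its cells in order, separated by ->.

Moves only go right or down, so the column and row indices never decrease.
Route from 1: down 3 to 13, right 3 to 16 — 6 moves in all.
Check: all required cells visited.

1 -> 5 -> 9 -> 13 -> 14 -> 15 -> 16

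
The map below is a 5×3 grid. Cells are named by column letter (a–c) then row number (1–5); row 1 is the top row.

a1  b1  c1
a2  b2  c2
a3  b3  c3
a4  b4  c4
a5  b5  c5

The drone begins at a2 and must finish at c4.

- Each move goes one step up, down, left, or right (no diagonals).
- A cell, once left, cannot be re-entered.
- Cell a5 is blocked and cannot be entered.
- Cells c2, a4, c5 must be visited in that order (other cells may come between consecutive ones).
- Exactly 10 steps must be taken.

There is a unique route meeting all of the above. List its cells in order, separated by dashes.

a2 - b2 - c2 - c3 - b3 - a3 - a4 - b4 - b5 - c5 - c4

The waypoints must appear in the order c2, a4, c5, with no cell reused.
Route from a2: right 2 to c2, down 1 to c3, left 2 to a3, down 1 to a4, right 1 to b4, down 1 to b5, right 1 to c5, up 1 to c4 — 10 moves in all.
Check: order respected (c2 at step 2, a4 at step 6, c5 at step 9); 10 moves as required.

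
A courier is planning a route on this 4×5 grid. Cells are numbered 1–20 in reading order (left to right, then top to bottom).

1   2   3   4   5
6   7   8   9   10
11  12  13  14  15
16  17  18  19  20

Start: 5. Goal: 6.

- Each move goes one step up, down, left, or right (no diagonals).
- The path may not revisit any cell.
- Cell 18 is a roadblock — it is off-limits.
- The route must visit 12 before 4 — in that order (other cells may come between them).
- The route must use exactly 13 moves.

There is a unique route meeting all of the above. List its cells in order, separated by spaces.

5 10 15 14 13 12 7 8 9 4 3 2 1 6

The waypoints must appear in the order 12, 4, with no cell reused.
Route from 5: 2× down (reaching 15), 3× left (reaching 12), up to 7, 2× right (reaching 9), up to 4, 3× left (reaching 1), down to 6 — 13 moves in all.
Check: order respected (12 at step 5, 4 at step 9); 13 moves as required.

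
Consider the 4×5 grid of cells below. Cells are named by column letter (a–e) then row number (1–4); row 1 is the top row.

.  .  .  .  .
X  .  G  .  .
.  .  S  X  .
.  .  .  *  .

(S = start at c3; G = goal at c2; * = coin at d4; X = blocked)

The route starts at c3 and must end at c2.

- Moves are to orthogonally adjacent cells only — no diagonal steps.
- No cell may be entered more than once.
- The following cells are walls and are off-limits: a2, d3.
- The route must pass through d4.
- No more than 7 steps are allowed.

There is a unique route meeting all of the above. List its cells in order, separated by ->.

c3 -> c4 -> d4 -> e4 -> e3 -> e2 -> d2 -> c2

The 7-move cap with required stops at d4 leaves no slack for detours.
Route from c3: down to c4, 2× right (reaching e4), 2× up (reaching e2), 2× left (reaching c2) — 7 moves in all.
Check: all required cells visited; 7 ≤ 7 moves.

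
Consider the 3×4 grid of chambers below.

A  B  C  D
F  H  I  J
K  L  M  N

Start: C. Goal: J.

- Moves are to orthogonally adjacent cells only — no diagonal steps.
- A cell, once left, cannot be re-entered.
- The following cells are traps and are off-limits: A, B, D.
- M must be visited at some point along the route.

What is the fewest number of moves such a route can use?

4

Any route passes through M somewhere between C and J. Summing Manhattan distances along the two legs (C → M → J) gives a lower bound of 2 + 2 = 4 moves.
A route of 4 moves achieves this: C → I → M → N → J.
Since 4 matches the lower bound, it is optimal.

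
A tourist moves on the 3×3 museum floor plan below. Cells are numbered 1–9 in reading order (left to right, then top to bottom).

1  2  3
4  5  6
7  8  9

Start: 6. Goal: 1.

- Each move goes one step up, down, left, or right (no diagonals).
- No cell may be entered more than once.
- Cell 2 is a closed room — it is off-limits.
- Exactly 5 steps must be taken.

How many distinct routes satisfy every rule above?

3

Need simple routes of exactly 5 moves from 6 to 1 (Manhattan distance 3, so 1 moves are spent on a detour and 1 undoing it).
Enumerating: 6 9 8 5 4 1 | 6 9 8 7 4 1 | 6 5 8 7 4 1.
That gives 3 routes.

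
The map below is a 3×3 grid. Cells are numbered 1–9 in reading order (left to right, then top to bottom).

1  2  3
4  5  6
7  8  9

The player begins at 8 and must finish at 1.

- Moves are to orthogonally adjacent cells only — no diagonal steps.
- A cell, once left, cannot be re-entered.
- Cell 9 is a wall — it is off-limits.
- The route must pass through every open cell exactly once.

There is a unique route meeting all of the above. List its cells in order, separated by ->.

Need to visit all 8 open cells exactly once, starting at 8 and ending at 1.
Cell 7 has only two open neighbours (4 and 8), so the path must pass straight through it: one of those is the cell it's entered from and the other is where it exits.
Route from 8: left to 7, up to 4, 2× right (reaching 6), up to 3, 2× left (reaching 1) — 7 moves in all.
Check: all 8 open cells covered.

8 -> 7 -> 4 -> 5 -> 6 -> 3 -> 2 -> 1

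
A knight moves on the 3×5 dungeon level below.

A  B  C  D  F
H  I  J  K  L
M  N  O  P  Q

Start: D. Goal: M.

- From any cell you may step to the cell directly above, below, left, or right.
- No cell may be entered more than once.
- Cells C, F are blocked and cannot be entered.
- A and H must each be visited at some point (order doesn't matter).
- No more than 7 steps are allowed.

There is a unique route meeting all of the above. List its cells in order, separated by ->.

The budget equals the shortest possible length, so every move has to be on a shortest route through the required cells.
Route from D: down to K, 2× left (reaching I), up to B, left to A, 2× down (reaching M) — 7 moves in all.
Check: all required cells visited; 7 ≤ 7 moves.

D -> K -> J -> I -> B -> A -> H -> M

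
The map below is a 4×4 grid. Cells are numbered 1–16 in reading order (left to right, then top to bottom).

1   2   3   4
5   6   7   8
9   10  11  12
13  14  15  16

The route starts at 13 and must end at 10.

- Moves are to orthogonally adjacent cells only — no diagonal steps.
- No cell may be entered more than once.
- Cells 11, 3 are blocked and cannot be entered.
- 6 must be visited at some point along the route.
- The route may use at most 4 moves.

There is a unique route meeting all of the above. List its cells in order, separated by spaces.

Any route must reach 6 and still end at 10 within 4 moves, so the order of the required stops is forced.
Route from 13: 2× up (reaching 5), right to 6, down to 10 — 4 moves in all.
Check: all required cells visited; 4 ≤ 4 moves.

13 9 5 6 10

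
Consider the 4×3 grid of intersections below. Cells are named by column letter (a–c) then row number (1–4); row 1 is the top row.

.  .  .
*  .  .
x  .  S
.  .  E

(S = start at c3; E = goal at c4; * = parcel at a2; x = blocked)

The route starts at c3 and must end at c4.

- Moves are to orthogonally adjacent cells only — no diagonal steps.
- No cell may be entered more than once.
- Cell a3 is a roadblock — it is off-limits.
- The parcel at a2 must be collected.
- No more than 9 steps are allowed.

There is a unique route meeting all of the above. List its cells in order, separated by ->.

c3 -> c2 -> c1 -> b1 -> a1 -> a2 -> b2 -> b3 -> b4 -> c4

Any route must reach a2 and still end at c4 within 9 moves, so the order of the required stops is forced.
Route from c3: 2× up (reaching c1), 2× left (reaching a1), down to a2, right to b2, 2× down (reaching b4), right to c4 — 9 moves in all.
Check: all required cells visited; 9 ≤ 9 moves.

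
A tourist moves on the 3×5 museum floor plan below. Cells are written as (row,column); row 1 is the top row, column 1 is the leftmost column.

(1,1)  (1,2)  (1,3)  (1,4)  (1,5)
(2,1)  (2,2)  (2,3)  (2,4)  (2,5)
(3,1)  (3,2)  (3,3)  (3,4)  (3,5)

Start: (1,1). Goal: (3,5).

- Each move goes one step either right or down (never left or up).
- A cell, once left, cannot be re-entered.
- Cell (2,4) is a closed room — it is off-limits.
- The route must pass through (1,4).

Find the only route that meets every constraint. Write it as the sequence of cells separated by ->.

(1,1) -> (1,2) -> (1,3) -> (1,4) -> (1,5) -> (2,5) -> (3,5)

Moves only go right or down, so the column and row indices never decrease.
Route from (1,1): right 4 to (1,5), down 2 to (3,5) — 6 moves in all.
Check: all required cells visited.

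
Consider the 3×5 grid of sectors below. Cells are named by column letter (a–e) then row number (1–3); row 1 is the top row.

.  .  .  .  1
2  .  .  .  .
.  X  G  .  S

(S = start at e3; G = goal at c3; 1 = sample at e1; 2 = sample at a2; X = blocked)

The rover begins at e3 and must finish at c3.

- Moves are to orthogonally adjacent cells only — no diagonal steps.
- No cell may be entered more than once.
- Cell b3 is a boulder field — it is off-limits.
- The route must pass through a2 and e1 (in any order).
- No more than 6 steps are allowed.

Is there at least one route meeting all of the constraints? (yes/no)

no

Even ignoring the no-revisit rule, getting from e3 to c3, taking the cheapest ordering e3 → e1 → a2 → c3 needs at least 2 + 5 + 3 = 10 moves (Manhattan distance per leg), which exceeds the 6-move limit.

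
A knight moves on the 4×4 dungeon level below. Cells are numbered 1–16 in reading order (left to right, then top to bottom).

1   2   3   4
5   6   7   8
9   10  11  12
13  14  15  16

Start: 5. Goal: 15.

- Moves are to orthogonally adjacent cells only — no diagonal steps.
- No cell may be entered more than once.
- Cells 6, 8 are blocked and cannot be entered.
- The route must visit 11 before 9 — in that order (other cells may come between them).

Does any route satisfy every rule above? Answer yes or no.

One route that works: 5 → 1 → 2 → 3 → 7 → 11 → 10 → 9 → 13 → 14 → 15.

yes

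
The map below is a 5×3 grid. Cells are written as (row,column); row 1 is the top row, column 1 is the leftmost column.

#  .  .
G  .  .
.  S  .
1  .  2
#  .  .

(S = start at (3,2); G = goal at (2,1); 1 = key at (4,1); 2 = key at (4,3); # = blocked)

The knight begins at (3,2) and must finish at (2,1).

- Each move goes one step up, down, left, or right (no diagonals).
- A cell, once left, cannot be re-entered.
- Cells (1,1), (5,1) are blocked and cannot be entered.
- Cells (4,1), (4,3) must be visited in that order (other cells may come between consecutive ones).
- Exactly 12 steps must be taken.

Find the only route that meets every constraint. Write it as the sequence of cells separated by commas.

(3,2), (3,1), (4,1), (4,2), (5,2), (5,3), (4,3), (3,3), (2,3), (1,3), (1,2), (2,2), (2,1)

The waypoints must appear in the order (4,1), (4,3), with no cell reused.
Route from (3,2): left to (3,1), down to (4,1), right to (4,2), down to (5,2), right to (5,3), 4× up (reaching (1,3)), left to (1,2), down to (2,2), left to (2,1) — 12 moves in all.
Check: order respected (1 at step 2, 2 at step 6); 12 moves as required.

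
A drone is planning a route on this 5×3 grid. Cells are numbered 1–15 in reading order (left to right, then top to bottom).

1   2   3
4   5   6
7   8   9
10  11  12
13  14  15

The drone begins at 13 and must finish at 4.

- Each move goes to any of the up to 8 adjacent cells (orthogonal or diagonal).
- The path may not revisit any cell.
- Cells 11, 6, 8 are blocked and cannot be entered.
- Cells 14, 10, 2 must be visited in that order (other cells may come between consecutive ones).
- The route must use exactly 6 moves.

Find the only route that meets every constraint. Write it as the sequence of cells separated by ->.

13 -> 14 -> 10 -> 7 -> 5 -> 2 -> 4

The waypoints must appear in the order 14, 10, 2, with no cell reused.
Route from 13: right to 14, up-left to 10, up to 7, up-right to 5, up to 2, down-left to 4 — 6 moves in all.
Check: order respected (14 at step 1, 10 at step 2, 2 at step 5); 6 moves as required.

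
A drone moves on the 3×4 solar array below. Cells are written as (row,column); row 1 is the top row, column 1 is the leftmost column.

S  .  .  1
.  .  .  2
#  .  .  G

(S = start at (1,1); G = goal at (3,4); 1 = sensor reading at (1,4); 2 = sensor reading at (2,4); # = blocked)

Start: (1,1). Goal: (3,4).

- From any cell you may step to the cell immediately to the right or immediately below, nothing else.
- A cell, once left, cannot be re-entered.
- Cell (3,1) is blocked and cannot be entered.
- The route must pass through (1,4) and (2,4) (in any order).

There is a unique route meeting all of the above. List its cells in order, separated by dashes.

Moves only go right or down, so the column and row indices never decrease.
Route from (1,1): right 3 to (1,4), down 2 to (3,4) — 5 moves in all.
Check: all required cells visited.

(1,1) - (1,2) - (1,3) - (1,4) - (2,4) - (3,4)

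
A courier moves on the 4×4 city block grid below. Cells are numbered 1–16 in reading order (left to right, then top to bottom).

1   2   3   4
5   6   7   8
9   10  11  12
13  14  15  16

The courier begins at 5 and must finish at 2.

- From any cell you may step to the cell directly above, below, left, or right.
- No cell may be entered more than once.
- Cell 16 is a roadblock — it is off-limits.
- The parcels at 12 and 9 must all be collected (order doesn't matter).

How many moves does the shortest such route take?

8

Any route passes through 12 and 9 in some order between 5 and 2. Summing Manhattan distances along each leg and taking the cheapest ordering (5 → 9 → 12 → 2) gives a lower bound of 1 + 3 + 4 = 8 moves.
A route of 8 moves achieves this: 5 → 9 → 10 → 11 → 12 → 8 → 4 → 3 → 2.
Since 8 matches the lower bound, it is optimal.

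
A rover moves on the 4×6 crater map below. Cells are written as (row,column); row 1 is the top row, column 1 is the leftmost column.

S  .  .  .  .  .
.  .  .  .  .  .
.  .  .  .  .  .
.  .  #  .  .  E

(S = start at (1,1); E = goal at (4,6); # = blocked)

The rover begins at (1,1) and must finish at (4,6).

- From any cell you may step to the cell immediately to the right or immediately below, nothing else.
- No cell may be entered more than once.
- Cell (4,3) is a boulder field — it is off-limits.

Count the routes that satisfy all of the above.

A right/down-only route from (1,1) to (4,6) makes exactly 3 down-moves and 5 right-moves in some order.
With no other constraints that would be C(8,3) = 56 routes.
Subtract routes through each blocked cell (inclusion–exclusion for overlaps): − through (4,3): 10 → 46.
That gives 46 routes.

46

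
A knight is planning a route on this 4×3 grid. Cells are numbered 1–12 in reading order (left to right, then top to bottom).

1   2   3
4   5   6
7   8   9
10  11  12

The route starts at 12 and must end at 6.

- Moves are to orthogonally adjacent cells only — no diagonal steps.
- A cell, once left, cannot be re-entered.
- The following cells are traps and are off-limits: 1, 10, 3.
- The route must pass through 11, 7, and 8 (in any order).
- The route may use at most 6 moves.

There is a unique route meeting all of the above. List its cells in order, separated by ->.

The budget equals the shortest possible length, so every move has to be on a shortest route through the required cells.
Route from 12: left 1 to 11, up 1 to 8, left 1 to 7, up 1 to 4, right 2 to 6 — 6 moves in all.
Check: all required cells visited; 6 ≤ 6 moves.

12 -> 11 -> 8 -> 7 -> 4 -> 5 -> 6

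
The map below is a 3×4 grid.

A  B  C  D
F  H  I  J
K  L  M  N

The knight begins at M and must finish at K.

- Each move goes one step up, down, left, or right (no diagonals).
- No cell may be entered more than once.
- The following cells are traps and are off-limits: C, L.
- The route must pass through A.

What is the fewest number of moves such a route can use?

Any route passes through A somewhere between M and K. Summing Manhattan distances along the two legs (M → A → K) gives a lower bound of 4 + 2 = 6 moves.
A route of 6 moves achieves this: M → I → H → B → A → F → K.
Since 6 matches the lower bound, it is optimal.

6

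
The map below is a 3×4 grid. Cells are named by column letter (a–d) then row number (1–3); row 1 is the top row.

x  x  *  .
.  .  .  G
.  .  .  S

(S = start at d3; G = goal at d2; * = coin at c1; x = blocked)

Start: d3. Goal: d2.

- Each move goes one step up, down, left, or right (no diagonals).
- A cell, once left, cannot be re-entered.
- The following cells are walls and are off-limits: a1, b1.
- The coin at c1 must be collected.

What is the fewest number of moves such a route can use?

Any route passes through c1 somewhere between d3 and d2. Summing Manhattan distances along the two legs (d3 → c1 → d2) gives a lower bound of 3 + 2 = 5 moves.
A route of 5 moves achieves this: d3 → c3 → c2 → c1 → d1 → d2.
Since 5 matches the lower bound, it is optimal.

5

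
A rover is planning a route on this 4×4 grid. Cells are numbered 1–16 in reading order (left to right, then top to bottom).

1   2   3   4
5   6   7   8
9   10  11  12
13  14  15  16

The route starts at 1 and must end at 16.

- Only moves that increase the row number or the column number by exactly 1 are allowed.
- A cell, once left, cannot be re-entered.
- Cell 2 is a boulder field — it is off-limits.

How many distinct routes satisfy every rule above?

10

A right/down-only route from 1 to 16 makes exactly 3 down-moves and 3 right-moves in some order.
With no other constraints that would be C(6,3) = 20 routes.
Subtract routes through each blocked cell (inclusion–exclusion for overlaps): − through 2: 10 → 10.
That gives 10 routes.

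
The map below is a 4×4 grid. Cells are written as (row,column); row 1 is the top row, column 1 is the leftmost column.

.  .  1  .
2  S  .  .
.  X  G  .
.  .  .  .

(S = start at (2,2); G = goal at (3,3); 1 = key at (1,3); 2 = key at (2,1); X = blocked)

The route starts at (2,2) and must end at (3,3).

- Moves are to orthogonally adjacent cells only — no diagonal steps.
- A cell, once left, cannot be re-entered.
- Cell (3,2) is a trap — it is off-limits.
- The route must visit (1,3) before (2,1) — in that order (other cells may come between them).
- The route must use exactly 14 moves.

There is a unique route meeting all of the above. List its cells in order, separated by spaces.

The waypoints must appear in the order (1,3), (2,1), with no cell reused.
Route from (2,2): 2× right (reaching (2,4)), up to (1,4), 3× left (reaching (1,1)), 3× down (reaching (4,1)), 3× right (reaching (4,4)), up to (3,4), left to (3,3) — 14 moves in all.
Check: order respected (1 at step 4, 2 at step 7); 14 moves as required.

(2,2) (2,3) (2,4) (1,4) (1,3) (1,2) (1,1) (2,1) (3,1) (4,1) (4,2) (4,3) (4,4) (3,4) (3,3)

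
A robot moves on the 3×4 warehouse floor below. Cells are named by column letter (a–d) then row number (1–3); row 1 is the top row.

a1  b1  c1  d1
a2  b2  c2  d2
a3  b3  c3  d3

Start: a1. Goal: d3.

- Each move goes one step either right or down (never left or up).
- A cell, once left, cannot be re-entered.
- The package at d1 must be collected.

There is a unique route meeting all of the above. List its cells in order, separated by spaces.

a1 b1 c1 d1 d2 d3

Moves only go right or down, so the column and row indices never decrease.
Route from a1: 3× right (reaching d1), 2× down (reaching d3) — 5 moves in all.
Check: all required cells visited.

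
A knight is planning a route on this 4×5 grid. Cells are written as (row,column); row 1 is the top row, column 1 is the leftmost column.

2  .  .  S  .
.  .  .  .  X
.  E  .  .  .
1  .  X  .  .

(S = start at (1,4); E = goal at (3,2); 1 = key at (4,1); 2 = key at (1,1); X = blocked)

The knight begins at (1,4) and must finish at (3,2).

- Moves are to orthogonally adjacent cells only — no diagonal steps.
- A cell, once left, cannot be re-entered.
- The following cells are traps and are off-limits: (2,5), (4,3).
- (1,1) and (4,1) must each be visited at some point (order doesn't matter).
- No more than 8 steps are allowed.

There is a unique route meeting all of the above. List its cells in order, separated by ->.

(1,4) -> (1,3) -> (1,2) -> (1,1) -> (2,1) -> (3,1) -> (4,1) -> (4,2) -> (3,2)

Any route must reach (1,1) and (4,1) and still end at (3,2) within 8 moves, so the order of the required stops is forced.
Route from (1,4): 3× left (reaching (1,1)), 3× down (reaching (4,1)), right to (4,2), up to (3,2) — 8 moves in all.
Check: all required cells visited; 8 ≤ 8 moves.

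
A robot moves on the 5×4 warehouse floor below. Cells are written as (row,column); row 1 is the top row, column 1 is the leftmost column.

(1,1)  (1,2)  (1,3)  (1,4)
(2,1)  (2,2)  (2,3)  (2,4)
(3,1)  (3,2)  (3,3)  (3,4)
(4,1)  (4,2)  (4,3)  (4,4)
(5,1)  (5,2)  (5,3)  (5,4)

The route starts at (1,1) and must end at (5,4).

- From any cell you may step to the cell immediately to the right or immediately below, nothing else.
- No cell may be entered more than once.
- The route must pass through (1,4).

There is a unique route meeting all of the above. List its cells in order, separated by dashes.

(1,1) - (1,2) - (1,3) - (1,4) - (2,4) - (3,4) - (4,4) - (5,4)

Moves only go right or down, so the column and row indices never decrease.
Route from (1,1): right 3 to (1,4), down 4 to (5,4) — 7 moves in all.
Check: all required cells visited.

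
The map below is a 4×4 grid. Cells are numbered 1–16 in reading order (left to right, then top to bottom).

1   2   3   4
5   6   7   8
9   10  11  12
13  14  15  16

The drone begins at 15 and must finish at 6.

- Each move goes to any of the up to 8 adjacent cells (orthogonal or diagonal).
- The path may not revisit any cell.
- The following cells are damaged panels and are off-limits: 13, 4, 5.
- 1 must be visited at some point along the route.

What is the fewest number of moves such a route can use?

Any route passes through 1 somewhere between 15 and 6. Summing Chebyshev distances along the two legs (15 → 1 → 6) gives a lower bound of 3 + 1 = 4 moves.
The shortest route satisfying every rule uses 5 moves: 15 → 10 → 7 → 2 → 1 → 6.
The no-revisit rule (legs can't share cells) pushes the minimum above the 4-move bound; an exhaustive check rules out every length from 4 to 4, leaving 5 as the minimum.

5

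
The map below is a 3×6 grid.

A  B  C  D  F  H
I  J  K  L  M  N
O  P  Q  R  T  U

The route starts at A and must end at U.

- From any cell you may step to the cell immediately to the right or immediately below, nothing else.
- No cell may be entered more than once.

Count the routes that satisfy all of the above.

A right/down-only route from A to U makes exactly 2 down-moves and 5 right-moves in some order.
With no other constraints that would be C(7,2) = 21 routes.
That gives 21 routes.

21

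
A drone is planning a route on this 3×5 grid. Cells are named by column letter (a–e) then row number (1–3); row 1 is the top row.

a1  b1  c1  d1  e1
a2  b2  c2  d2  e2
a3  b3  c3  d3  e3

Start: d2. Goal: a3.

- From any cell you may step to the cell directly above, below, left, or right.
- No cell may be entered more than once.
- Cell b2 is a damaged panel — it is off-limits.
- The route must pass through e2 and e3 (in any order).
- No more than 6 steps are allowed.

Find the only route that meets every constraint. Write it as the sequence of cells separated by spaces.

d2 e2 e3 d3 c3 b3 a3

The budget equals the shortest possible length, so every move has to be on a shortest route through the required cells.
Route from d2: right 1 to e2, down 1 to e3, left 4 to a3 — 6 moves in all.
Check: all required cells visited; 6 ≤ 6 moves.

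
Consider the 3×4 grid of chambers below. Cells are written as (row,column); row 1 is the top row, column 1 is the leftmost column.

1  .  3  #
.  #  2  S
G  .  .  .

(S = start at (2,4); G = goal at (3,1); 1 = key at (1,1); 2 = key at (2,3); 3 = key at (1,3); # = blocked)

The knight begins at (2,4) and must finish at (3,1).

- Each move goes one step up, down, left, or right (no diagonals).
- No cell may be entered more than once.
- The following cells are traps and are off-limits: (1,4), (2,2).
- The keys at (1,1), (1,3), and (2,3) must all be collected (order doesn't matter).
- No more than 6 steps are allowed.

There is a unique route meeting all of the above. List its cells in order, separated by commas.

(2,4), (2,3), (1,3), (1,2), (1,1), (2,1), (3,1)

The budget equals the shortest possible length, so every move has to be on a shortest route through the required cells.
Route from (2,4): left to (2,3), up to (1,3), 2× left (reaching (1,1)), 2× down (reaching (3,1)) — 6 moves in all.
Check: all required cells visited; 6 ≤ 6 moves.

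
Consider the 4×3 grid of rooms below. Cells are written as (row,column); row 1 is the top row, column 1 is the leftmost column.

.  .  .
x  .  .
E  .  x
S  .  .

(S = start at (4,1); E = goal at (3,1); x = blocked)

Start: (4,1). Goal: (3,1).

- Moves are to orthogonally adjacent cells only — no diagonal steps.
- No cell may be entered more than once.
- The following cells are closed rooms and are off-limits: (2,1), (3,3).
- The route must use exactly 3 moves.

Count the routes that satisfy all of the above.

Need simple routes of exactly 3 moves from (4,1) to (3,1) (Manhattan distance 1, so 1 moves are spent on a detour and 1 undoing it).
Enumerating: (4,1) (4,2) (3,2) (3,1).
That gives 1 route.

1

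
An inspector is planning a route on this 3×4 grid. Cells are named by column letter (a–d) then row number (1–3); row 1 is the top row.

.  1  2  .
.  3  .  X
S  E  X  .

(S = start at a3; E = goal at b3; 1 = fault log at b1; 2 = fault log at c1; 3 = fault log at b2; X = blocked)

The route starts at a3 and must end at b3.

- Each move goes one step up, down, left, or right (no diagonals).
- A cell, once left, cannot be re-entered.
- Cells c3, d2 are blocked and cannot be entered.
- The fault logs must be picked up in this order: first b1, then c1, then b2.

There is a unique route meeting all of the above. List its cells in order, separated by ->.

a3 -> a2 -> a1 -> b1 -> c1 -> c2 -> b2 -> b3

The waypoints must appear in the order b1, c1, b2, with no cell reused.
Route from a3: up 2 to a1, right 2 to c1, down 1 to c2, left 1 to b2, down 1 to b3 — 7 moves in all.
Check: order respected (1 at step 3, 2 at step 4, 3 at step 6).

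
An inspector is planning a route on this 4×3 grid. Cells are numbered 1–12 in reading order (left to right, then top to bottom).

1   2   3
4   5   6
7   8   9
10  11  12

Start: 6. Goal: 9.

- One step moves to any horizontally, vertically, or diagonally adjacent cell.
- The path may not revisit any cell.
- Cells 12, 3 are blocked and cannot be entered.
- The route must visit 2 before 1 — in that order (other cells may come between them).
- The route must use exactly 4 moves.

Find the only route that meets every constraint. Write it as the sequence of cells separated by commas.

The waypoints must appear in the order 2, 1, with no cell reused.
Route from 6: up-left to 2, left to 1, 2× down-right (reaching 9) — 4 moves in all.
Check: order respected (2 at step 1, 1 at step 2); 4 moves as required.

6, 2, 1, 5, 9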